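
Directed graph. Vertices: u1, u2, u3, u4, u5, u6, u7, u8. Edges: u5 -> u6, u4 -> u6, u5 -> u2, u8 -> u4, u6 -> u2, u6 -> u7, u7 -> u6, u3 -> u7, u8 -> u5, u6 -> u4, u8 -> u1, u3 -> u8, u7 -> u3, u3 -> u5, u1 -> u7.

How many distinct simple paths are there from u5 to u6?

1

u5→u6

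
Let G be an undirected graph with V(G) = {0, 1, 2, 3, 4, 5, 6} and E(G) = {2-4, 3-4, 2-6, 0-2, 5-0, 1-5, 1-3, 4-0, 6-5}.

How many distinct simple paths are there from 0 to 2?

0–2
0–4–2
0–4–3–1–5–6–2
0–5–1–3–4–2
0–5–6–2

5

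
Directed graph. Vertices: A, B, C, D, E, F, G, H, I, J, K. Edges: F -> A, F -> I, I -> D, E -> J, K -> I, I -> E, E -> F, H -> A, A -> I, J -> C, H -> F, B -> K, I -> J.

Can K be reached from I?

Explore from I.
Distance 1: reach D, E, J.
Distance 2: reach C, F.
Distance 3: reach A.
The search from I is exhausted; no directed path reaches K.

No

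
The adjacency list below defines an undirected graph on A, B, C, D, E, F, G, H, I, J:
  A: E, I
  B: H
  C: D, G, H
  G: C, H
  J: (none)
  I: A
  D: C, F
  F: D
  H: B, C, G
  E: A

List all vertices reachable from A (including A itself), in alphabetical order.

Start at A.
Its neighbours: E, I.
Nothing further is reachable.

A, E, I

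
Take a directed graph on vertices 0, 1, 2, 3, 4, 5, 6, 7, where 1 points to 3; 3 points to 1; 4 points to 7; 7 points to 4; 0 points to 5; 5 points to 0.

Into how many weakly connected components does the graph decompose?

From 0: component {0, 5}.
From 1: component {1, 3}.
From 2: component {2}.
From 4: component {4, 7}.
From 6: component {6}.
That's 5 components.

5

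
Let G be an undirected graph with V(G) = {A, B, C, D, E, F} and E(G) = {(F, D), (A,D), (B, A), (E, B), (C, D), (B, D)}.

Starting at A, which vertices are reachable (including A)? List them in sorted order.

A, B, C, D, E, F

Start at A.
Its neighbours: B, D.
Then their neighbours: C, E, F.
Every vertex is now reached.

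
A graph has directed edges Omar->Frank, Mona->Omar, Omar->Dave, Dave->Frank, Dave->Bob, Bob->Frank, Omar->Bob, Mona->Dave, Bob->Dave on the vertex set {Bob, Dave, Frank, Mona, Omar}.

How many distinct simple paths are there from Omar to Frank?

Omar→Bob→Dave→Frank
Omar→Bob→Frank
Omar→Dave→Bob→Frank
Omar→Dave→Frank
Omar→Frank

5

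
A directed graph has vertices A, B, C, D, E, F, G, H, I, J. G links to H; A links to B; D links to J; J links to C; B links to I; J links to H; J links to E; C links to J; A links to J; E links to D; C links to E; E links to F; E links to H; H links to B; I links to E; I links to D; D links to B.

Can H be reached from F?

F has no outgoing edges, so nothing is reachable from it.

No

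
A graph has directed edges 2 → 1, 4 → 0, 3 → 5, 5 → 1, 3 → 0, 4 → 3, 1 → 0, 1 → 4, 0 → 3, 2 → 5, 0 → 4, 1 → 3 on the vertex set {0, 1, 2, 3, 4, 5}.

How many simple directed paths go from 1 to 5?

5

1→0→3→5
1→0→4→3→5
1→3→5
1→4→0→3→5
1→4→3→5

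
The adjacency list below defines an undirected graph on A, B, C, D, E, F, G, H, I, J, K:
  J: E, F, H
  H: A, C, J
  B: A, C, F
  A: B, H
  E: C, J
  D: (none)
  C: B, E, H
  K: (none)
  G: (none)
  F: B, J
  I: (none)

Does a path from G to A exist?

G has no edges, so nothing is reachable from it.

No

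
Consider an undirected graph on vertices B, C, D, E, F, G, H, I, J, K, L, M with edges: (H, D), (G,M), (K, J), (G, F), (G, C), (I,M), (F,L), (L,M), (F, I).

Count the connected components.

From B: component {B}.
From C: component {C, F, G, I, L, M}.
From D: component {D, H}.
From E: component {E}.
From J: component {J, K}.
That's 5 components.

5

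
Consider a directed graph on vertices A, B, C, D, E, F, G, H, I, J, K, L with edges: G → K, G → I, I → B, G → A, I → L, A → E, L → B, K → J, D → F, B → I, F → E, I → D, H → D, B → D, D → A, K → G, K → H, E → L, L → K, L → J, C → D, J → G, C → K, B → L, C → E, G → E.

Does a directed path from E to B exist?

Explore from E.
Distance 1: reach L.
Distance 2: reach B, J, K.
Found B.

Yes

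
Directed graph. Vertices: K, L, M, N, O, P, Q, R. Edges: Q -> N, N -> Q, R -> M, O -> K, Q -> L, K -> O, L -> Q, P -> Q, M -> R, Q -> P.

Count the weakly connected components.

From K: component {K, O}.
From L: component {L, N, P, Q}.
From M: component {M, R}.
That's 3 components.

3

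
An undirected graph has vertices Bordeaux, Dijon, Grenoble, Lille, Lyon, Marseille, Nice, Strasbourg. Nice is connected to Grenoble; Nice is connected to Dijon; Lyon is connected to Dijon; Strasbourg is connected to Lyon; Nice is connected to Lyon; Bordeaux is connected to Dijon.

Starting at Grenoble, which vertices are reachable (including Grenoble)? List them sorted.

Start at Grenoble.
Its neighbours: Nice.
Then their neighbours: Dijon, Lyon.
Then next layer: Bordeaux, Strasbourg.
Nothing further is reachable.

Bordeaux, Dijon, Grenoble, Lyon, Nice, Strasbourg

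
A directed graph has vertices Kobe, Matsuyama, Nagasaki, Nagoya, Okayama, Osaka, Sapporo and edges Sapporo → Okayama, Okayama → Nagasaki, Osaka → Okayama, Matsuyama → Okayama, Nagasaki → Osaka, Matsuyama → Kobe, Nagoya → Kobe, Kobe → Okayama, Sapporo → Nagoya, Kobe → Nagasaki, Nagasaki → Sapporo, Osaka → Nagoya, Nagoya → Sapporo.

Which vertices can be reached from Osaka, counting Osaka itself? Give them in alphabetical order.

Start at Osaka.
Its neighbours: Nagoya, Okayama.
Then their neighbours: Kobe, Nagasaki, Sapporo.
Nothing further is reachable.

Kobe, Nagasaki, Nagoya, Okayama, Osaka, Sapporo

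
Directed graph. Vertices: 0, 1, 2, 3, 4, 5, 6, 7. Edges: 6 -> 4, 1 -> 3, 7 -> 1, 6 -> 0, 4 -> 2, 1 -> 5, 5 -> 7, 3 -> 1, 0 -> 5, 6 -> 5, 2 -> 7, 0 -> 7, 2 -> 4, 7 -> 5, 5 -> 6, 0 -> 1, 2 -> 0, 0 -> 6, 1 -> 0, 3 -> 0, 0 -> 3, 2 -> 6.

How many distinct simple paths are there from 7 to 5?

6

7→1→0→5
7→1→0→6→5
7→1→3→0→5
7→1→3→0→6→5
7→1→5
7→5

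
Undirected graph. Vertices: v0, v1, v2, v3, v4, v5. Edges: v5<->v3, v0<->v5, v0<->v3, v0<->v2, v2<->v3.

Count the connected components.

3

From v0: component {v0, v2, v3, v5}.
From v1: component {v1}.
From v4: component {v4}.
That's 3 components.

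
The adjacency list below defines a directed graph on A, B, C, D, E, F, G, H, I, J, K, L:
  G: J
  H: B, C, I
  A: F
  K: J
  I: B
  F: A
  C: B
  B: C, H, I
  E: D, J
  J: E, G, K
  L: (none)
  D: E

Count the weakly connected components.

4

From A: component {A, F}.
From B: component {B, C, H, I}.
From D: component {D, E, G, J, K}.
From L: component {L}.
That's 4 components.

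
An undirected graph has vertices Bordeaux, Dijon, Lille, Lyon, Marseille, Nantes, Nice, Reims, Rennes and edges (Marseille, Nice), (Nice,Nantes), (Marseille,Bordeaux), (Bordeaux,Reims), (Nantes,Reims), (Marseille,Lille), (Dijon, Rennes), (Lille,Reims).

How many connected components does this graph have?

3

From Bordeaux: component {Bordeaux, Lille, Marseille, Nantes, Nice, Reims}.
From Dijon: component {Dijon, Rennes}.
From Lyon: component {Lyon}.
That's 3 components.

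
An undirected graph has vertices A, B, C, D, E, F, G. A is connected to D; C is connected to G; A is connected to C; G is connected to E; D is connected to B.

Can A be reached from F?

F has no edges, so nothing is reachable from it.

No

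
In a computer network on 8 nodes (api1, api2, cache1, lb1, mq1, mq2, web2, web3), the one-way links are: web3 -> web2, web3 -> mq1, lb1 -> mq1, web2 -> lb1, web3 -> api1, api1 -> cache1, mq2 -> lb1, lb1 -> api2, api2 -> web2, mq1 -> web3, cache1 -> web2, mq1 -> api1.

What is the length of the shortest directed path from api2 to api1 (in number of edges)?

4

Distance 0: api2.
Distance 1: web2.
Distance 2: lb1.
Distance 3: mq1.
Distance 4: api1, web3 — contains api1.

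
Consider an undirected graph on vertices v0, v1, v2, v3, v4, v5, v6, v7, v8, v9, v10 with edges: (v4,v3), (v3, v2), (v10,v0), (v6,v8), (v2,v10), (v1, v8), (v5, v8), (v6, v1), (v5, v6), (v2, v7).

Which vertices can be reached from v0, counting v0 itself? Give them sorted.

v0, v2, v3, v4, v7, v10

Start at v0.
Its neighbours: v10.
Then their neighbours: v2.
Then next layer: v3, v7.
Then next layer: v4.
Nothing further is reachable.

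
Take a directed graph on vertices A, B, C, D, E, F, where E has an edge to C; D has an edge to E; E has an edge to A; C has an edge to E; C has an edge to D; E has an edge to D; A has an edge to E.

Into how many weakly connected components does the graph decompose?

3

From A: component {A, C, D, E}.
From B: component {B}.
From F: component {F}.
That's 3 components.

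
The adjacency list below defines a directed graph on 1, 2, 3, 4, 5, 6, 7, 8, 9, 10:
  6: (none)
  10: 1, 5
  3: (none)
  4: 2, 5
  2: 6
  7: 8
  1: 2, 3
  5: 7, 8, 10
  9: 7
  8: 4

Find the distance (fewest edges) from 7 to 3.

6

Distance 0: 7.
Distance 1: 8.
Distance 2: 4.
Distance 3: 2, 5.
Distance 4: 6, 10.
Distance 5: 1.
Distance 6: 3 — contains 3.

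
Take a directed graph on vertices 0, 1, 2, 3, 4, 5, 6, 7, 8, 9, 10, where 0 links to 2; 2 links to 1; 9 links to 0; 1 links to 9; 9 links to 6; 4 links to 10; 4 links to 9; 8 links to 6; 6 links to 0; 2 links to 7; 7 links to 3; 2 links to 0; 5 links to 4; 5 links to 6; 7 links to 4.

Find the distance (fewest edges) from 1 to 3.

5

Distance 0: 1.
Distance 1: 9.
Distance 2: 0, 6.
Distance 3: 2.
Distance 4: 7.
Distance 5: 3, 4 — contains 3.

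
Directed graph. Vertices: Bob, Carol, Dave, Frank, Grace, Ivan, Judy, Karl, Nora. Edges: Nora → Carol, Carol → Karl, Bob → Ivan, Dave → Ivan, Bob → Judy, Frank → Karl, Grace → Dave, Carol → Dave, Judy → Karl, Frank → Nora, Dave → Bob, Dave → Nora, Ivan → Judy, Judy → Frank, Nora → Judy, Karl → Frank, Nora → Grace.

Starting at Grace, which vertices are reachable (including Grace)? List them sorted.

Bob, Carol, Dave, Frank, Grace, Ivan, Judy, Karl, Nora

Start at Grace.
Its neighbours: Dave.
Then their neighbours: Bob, Ivan, Nora.
Then next layer: Carol, Judy.
Then next layer: Frank, Karl.
Every vertex is now reached.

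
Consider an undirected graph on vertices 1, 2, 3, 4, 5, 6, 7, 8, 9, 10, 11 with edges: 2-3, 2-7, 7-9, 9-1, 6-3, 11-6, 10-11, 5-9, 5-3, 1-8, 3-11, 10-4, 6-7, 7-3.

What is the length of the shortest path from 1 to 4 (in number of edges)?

6

Distance 0: 1.
Distance 1: 8, 9.
Distance 2: 5, 7.
Distance 3: 2, 3, 6.
Distance 4: 11.
Distance 5: 10.
Distance 6: 4 — contains 4.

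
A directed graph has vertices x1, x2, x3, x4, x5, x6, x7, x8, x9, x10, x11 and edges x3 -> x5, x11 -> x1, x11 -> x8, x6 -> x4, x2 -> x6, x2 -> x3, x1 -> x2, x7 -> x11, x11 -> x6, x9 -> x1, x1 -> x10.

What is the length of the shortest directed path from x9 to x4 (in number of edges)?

Distance 0: x9.
Distance 1: x1.
Distance 2: x2, x10.
Distance 3: x3, x6.
Distance 4: x4, x5 — contains x4.

4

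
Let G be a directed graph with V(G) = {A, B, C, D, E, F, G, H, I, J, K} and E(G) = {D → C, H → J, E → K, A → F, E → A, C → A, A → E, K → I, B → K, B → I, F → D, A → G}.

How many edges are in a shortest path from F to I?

6

Distance 0: F.
Distance 1: D.
Distance 2: C.
Distance 3: A.
Distance 4: E, G.
Distance 5: K.
Distance 6: I — contains I.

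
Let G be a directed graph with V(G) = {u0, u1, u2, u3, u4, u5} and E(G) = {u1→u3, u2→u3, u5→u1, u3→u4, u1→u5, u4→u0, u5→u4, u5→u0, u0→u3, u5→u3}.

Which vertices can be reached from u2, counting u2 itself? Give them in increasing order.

Start at u2.
Its neighbours: u3.
Then their neighbours: u4.
Then next layer: u0.
Nothing further is reachable.

u0, u2, u3, u4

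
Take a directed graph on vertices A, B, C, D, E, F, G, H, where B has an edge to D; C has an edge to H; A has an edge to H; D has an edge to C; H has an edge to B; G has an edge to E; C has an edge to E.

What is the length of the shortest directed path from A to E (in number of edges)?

5

Distance 0: A.
Distance 1: H.
Distance 2: B.
Distance 3: D.
Distance 4: C.
Distance 5: E — contains E.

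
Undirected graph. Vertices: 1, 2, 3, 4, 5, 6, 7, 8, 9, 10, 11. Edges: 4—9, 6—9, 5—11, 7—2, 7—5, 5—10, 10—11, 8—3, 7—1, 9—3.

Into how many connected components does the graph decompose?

2

From 1: component {1, 2, 5, 7, 10, 11}.
From 3: component {3, 4, 6, 8, 9}.
That's 2 components.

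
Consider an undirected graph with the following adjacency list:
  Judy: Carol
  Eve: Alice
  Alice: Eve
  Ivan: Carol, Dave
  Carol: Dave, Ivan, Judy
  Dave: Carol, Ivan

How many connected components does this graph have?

From Alice: component {Alice, Eve}.
From Carol: component {Carol, Dave, Ivan, Judy}.
That's 2 components.

2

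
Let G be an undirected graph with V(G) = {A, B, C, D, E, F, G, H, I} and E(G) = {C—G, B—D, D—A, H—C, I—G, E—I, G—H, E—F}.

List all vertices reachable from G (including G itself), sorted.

C, E, F, G, H, I

Start at G.
Its neighbours: C, H, I.
Then their neighbours: E.
Then next layer: F.
Nothing further is reachable.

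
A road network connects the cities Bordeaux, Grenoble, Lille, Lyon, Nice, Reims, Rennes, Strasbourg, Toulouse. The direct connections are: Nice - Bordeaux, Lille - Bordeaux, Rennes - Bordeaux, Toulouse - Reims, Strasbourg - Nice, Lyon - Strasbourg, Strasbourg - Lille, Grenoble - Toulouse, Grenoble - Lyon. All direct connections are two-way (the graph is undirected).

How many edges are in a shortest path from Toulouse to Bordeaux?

5

Distance 0: Toulouse.
Distance 1: Grenoble, Reims.
Distance 2: Lyon.
Distance 3: Strasbourg.
Distance 4: Lille, Nice.
Distance 5: Bordeaux — contains Bordeaux.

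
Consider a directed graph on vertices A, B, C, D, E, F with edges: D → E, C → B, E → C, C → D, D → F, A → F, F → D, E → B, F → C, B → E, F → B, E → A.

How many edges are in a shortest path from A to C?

Distance 0: A.
Distance 1: F.
Distance 2: B, C, D — contains C.

2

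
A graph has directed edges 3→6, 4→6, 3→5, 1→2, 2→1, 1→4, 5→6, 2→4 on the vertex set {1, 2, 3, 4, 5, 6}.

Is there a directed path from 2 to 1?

Explore from 2.
Distance 1: reach 1, 4.
Found 1.

Yes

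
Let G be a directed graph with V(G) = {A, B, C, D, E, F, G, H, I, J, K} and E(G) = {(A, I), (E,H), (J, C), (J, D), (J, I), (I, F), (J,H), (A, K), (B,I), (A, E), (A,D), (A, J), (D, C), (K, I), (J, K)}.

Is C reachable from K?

Explore from K.
Distance 1: reach I.
Distance 2: reach F.
The search from K is exhausted; no directed path reaches C.

No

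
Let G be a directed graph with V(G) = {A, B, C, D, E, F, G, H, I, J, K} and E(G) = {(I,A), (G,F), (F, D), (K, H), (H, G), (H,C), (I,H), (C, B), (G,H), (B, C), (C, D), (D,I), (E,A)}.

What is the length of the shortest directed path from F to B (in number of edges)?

5

Distance 0: F.
Distance 1: D.
Distance 2: I.
Distance 3: A, H.
Distance 4: C, G.
Distance 5: B — contains B.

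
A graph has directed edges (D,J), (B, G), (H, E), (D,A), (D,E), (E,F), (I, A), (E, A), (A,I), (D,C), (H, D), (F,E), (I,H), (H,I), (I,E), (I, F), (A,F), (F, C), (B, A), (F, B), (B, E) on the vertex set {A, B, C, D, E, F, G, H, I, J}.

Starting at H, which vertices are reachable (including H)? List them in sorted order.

A, B, C, D, E, F, G, H, I, J

Start at H.
Its neighbours: D, E, I.
Then their neighbours: A, C, F, J.
Then next layer: B.
Then next layer: G.
Every vertex is now reached.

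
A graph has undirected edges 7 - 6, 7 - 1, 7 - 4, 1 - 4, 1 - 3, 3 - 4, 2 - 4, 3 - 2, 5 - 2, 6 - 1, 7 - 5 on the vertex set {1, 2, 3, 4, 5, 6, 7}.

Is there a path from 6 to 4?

Yes

Explore from 6.
Distance 1: reach 1, 7.
Distance 2: reach 3, 4, 5.
Found 4.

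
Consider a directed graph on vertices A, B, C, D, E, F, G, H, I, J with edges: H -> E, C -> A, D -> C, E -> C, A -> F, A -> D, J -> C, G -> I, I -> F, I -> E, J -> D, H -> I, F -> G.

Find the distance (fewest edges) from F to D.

6

Distance 0: F.
Distance 1: G.
Distance 2: I.
Distance 3: E.
Distance 4: C.
Distance 5: A.
Distance 6: D — contains D.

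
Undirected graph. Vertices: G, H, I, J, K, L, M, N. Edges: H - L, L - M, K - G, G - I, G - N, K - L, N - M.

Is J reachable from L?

No

Explore from L.
Distance 1: reach H, K, M.
Distance 2: reach G, N.
Distance 3: reach I.
The search is exhausted without reaching J; it lies in a different component.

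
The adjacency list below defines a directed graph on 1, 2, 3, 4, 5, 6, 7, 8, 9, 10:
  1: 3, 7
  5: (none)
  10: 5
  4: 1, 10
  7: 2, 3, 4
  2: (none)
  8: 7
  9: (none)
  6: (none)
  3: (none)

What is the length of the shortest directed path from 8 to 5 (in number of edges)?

4

Distance 0: 8.
Distance 1: 7.
Distance 2: 2, 3, 4.
Distance 3: 1, 10.
Distance 4: 5 — contains 5.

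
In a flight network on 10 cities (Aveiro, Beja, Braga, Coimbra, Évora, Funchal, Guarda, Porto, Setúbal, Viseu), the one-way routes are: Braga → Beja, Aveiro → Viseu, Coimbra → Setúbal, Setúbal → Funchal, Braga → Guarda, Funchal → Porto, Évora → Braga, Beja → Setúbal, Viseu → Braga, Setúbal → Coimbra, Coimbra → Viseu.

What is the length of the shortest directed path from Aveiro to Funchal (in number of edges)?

5

Distance 0: Aveiro.
Distance 1: Viseu.
Distance 2: Braga.
Distance 3: Beja, Guarda.
Distance 4: Setúbal.
Distance 5: Coimbra, Funchal — contains Funchal.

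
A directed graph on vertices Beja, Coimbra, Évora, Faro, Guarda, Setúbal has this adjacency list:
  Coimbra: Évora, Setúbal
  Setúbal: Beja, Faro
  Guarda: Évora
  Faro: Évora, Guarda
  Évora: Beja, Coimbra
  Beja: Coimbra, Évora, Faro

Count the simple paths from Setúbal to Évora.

6

Setúbal→Beja→Coimbra→Évora
Setúbal→Beja→Évora
Setúbal→Beja→Faro→Évora
Setúbal→Beja→Faro→Guarda→Évora
Setúbal→Faro→Évora
Setúbal→Faro→Guarda→Évora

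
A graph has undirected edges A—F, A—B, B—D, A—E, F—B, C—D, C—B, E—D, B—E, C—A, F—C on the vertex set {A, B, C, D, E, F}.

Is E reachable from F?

Explore from F.
Distance 1: reach A, B, C.
Distance 2: reach D, E.
Found E.

Yes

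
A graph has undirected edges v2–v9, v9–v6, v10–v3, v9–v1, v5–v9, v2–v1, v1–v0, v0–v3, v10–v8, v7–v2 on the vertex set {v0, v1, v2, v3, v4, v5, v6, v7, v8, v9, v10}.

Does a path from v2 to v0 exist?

Explore from v2.
Distance 1: reach v1, v7, v9.
Distance 2: reach v0, v5, v6.
Found v0.

Yes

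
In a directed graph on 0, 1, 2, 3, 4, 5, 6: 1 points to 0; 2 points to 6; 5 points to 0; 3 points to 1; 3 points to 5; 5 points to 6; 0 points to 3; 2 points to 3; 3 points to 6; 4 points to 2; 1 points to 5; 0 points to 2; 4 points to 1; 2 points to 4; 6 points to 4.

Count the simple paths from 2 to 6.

8

2→3→1→5→6
2→3→5→6
2→3→6
2→4→1→0→3→5→6
2→4→1→0→3→6
2→4→1→5→0→3→6
2→4→1→5→6
2→6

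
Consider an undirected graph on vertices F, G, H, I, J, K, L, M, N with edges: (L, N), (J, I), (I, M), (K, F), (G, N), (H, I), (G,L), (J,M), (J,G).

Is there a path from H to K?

No

Explore from H.
Distance 1: reach I.
Distance 2: reach J, M.
Distance 3: reach G.
Distance 4: reach L, N.
The search is exhausted without reaching K; it lies in a different component.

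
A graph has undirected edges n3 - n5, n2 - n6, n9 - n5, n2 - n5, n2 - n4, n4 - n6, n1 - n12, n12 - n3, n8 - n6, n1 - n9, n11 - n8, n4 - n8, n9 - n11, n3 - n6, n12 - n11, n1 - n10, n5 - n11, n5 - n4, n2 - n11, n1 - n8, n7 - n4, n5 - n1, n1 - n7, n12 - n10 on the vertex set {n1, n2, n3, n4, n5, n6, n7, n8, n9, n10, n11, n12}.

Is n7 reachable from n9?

Explore from n9.
Distance 1: reach n1, n5, n11.
Distance 2: reach n2, n3, n4, n7, n8, n10, n12.
Found n7.

Yes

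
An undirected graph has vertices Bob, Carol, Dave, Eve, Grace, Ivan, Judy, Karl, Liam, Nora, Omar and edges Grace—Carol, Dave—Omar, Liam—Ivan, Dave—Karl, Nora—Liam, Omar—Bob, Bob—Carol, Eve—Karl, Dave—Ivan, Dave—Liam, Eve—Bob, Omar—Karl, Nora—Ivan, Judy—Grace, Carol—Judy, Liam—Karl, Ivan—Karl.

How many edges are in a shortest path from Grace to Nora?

6

Distance 0: Grace.
Distance 1: Carol, Judy.
Distance 2: Bob.
Distance 3: Eve, Omar.
Distance 4: Dave, Karl.
Distance 5: Ivan, Liam.
Distance 6: Nora — contains Nora.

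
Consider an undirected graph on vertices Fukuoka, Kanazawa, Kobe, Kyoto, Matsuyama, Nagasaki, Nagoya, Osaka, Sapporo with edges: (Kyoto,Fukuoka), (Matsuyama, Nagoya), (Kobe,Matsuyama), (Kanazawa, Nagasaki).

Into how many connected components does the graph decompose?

From Fukuoka: component {Fukuoka, Kyoto}.
From Kanazawa: component {Kanazawa, Nagasaki}.
From Kobe: component {Kobe, Matsuyama, Nagoya}.
From Osaka: component {Osaka}.
From Sapporo: component {Sapporo}.
That's 5 components.

5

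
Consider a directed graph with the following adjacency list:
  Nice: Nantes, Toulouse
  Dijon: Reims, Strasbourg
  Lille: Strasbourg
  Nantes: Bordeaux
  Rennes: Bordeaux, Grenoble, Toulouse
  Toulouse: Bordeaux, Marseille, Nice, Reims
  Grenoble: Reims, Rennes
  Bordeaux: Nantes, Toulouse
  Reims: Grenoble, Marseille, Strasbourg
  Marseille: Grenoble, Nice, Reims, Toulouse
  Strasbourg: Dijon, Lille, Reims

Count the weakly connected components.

From Bordeaux: component {Bordeaux, Dijon, Grenoble, Lille, Marseille, Nantes, Nice, Reims, Rennes, Strasbourg, Toulouse}.
That's 1 component.

1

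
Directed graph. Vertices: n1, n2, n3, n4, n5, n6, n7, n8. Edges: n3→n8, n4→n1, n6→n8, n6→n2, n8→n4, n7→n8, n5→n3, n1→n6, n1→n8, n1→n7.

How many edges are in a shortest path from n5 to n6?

5

Distance 0: n5.
Distance 1: n3.
Distance 2: n8.
Distance 3: n4.
Distance 4: n1.
Distance 5: n6, n7 — contains n6.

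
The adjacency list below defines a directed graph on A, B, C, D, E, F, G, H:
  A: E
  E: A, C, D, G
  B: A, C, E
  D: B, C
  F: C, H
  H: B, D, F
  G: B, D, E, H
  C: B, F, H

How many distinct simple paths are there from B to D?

B→A→E→C→F→H→D
B→A→E→C→H→D
B→A→E→D
B→A→E→G→D
B→A→E→G→H→D
B→C→F→H→D
B→C→H→D
B→E→C→F→H→D
B→E→C→H→D
B→E→D
B→E→G→D
B→E→G→H→D

12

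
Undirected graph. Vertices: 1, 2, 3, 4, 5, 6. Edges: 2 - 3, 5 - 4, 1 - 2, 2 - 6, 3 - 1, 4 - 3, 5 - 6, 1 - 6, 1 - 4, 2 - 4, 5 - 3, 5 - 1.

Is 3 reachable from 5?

Yes

Explore from 5.
Distance 1: reach 1, 3, 4, 6.
Found 3.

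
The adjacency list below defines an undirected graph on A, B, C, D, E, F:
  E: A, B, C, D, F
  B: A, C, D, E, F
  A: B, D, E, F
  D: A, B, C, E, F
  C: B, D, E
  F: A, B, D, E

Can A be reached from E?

Explore from E.
Distance 1: reach A, B, C, D, F.
Found A.

Yes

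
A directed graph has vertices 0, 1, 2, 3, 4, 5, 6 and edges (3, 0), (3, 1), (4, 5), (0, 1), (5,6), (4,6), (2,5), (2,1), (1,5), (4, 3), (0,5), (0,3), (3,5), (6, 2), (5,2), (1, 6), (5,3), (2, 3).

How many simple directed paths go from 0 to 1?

0→1
0→3→1
0→3→5→2→1
0→3→5→6→2→1
0→5→2→1
0→5→2→3→1
0→5→3→1
0→5→6→2→1
0→5→6→2→3→1

9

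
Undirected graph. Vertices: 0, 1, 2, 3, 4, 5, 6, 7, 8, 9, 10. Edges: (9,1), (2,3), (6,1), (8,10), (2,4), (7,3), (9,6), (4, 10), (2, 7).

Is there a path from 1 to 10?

Explore from 1.
Distance 1: reach 6, 9.
The search is exhausted without reaching 10; it lies in a different component.

No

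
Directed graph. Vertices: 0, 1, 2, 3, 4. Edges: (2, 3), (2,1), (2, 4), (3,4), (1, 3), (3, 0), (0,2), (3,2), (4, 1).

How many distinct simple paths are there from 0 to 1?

0→2→1
0→2→3→4→1
0→2→4→1

3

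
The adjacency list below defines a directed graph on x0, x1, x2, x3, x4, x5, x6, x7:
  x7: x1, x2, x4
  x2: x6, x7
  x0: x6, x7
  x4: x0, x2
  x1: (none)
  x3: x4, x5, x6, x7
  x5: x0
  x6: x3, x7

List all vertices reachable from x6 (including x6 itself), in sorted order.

Start at x6.
Its neighbours: x3, x7.
Then their neighbours: x1, x2, x4, x5.
Then next layer: x0.
Every vertex is now reached.

x0, x1, x2, x3, x4, x5, x6, x7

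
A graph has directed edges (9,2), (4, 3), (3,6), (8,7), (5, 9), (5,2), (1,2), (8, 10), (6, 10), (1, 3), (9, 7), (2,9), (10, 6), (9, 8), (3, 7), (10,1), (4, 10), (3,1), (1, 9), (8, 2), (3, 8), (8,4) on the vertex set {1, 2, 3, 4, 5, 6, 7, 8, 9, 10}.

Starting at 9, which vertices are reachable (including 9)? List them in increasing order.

1, 2, 3, 4, 6, 7, 8, 9, 10

Start at 9.
Its neighbours: 2, 7, 8.
Then their neighbours: 4, 10.
Then next layer: 1, 3, 6.
Nothing further is reachable.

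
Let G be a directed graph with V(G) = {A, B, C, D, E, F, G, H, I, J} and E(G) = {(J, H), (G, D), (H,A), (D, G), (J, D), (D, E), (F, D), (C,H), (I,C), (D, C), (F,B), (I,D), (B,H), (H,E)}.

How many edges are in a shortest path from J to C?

Distance 0: J.
Distance 1: D, H.
Distance 2: A, C, E, G — contains C.

2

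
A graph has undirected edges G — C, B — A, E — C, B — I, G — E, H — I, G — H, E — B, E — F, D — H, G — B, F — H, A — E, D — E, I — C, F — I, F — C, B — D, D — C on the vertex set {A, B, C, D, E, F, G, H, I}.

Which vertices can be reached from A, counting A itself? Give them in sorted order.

Start at A.
Its neighbours: B, E.
Then their neighbours: C, D, F, G, I.
Then next layer: H.
Every vertex is now reached.

A, B, C, D, E, F, G, H, I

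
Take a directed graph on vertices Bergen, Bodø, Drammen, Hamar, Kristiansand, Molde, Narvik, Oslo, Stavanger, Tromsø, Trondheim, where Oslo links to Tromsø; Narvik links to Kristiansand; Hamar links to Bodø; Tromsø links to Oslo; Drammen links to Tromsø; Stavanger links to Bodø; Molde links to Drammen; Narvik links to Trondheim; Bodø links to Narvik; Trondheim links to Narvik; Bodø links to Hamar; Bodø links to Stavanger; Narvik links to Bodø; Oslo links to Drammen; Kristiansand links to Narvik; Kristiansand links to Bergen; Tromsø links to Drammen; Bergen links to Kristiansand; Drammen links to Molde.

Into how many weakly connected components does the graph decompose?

2

From Bergen: component {Bergen, Bodø, Hamar, Kristiansand, Narvik, Stavanger, Trondheim}.
From Drammen: component {Drammen, Molde, Oslo, Tromsø}.
That's 2 components.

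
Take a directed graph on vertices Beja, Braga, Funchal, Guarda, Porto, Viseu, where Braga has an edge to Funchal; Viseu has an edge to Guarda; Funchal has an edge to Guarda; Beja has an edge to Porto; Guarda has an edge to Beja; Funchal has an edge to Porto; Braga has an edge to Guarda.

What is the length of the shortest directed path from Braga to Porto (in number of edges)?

Distance 0: Braga.
Distance 1: Funchal, Guarda.
Distance 2: Beja, Porto — contains Porto.

2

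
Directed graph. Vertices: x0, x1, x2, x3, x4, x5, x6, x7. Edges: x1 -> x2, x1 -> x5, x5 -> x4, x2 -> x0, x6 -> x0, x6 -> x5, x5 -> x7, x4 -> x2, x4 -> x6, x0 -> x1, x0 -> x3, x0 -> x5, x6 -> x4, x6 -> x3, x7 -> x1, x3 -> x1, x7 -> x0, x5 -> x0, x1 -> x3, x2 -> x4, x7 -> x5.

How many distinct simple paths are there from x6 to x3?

x6→x0→x1→x3
x6→x0→x3
x6→x0→x5→x7→x1→x3
x6→x3
x6→x4→x2→x0→x1→x3
x6→x4→x2→x0→x3
x6→x4→x2→x0→x5→x7→x1→x3
x6→x5→x0→x1→x3
x6→x5→x0→x3
x6→x5→x4→x2→x0→x1→x3
x6→x5→x4→x2→x0→x3
x6→x5→x7→x0→x1→x3
x6→x5→x7→x0→x3
x6→x5→x7→x1→x2→x0→x3
x6→x5→x7→x1→x3

15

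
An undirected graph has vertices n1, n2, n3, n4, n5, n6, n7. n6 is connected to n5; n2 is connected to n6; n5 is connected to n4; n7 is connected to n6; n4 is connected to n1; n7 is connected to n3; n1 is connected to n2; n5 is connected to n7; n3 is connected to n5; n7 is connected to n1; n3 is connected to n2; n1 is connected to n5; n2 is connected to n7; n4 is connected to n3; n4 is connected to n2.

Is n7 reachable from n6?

Yes

Explore from n6.
Distance 1: reach n2, n5, n7.
Found n7.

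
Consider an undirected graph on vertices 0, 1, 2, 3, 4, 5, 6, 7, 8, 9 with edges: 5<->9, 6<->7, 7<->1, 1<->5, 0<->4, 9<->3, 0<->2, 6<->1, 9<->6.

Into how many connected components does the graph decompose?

3

From 0: component {0, 2, 4}.
From 1: component {1, 3, 5, 6, 7, 9}.
From 8: component {8}.
That's 3 components.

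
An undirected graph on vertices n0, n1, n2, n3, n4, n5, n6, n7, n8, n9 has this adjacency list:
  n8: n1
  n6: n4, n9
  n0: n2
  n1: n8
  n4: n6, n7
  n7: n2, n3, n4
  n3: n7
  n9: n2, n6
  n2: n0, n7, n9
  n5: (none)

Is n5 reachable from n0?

Explore from n0.
Distance 1: reach n2.
Distance 2: reach n7, n9.
Distance 3: reach n3, n4, n6.
The search is exhausted without reaching n5; it lies in a different component.

No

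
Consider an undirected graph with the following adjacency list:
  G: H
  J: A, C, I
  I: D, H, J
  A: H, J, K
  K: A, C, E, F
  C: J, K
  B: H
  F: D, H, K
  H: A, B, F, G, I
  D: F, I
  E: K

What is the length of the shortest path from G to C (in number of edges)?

4

Distance 0: G.
Distance 1: H.
Distance 2: A, B, F, I.
Distance 3: D, J, K.
Distance 4: C, E — contains C.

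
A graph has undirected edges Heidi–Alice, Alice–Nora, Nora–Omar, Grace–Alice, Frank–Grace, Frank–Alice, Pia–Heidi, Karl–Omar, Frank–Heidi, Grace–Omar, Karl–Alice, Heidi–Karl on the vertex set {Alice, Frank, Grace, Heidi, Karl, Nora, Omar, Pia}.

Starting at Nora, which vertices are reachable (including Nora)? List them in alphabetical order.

Start at Nora.
Its neighbours: Alice, Omar.
Then their neighbours: Frank, Grace, Heidi, Karl.
Then next layer: Pia.
Every vertex is now reached.

Alice, Frank, Grace, Heidi, Karl, Nora, Omar, Pia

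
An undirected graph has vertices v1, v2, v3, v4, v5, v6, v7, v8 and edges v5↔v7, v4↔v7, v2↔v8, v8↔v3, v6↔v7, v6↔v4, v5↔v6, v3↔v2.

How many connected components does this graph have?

From v1: component {v1}.
From v2: component {v2, v3, v8}.
From v4: component {v4, v5, v6, v7}.
That's 3 components.

3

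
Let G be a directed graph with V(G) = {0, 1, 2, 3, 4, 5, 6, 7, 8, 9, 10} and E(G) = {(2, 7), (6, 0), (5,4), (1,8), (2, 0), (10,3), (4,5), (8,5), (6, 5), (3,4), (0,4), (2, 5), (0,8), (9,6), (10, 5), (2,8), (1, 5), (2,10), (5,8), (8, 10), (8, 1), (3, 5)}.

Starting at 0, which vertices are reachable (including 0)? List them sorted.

0, 1, 3, 4, 5, 8, 10

Start at 0.
Its neighbours: 4, 8.
Then their neighbours: 1, 5, 10.
Then next layer: 3.
Nothing further is reachable.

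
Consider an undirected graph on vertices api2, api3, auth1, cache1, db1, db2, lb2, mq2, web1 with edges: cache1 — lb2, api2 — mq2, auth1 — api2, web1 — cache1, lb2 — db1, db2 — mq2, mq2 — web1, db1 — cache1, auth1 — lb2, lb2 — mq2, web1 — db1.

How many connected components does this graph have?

2

From api2: component {api2, auth1, cache1, db1, db2, lb2, mq2, web1}.
From api3: component {api3}.
That's 2 components.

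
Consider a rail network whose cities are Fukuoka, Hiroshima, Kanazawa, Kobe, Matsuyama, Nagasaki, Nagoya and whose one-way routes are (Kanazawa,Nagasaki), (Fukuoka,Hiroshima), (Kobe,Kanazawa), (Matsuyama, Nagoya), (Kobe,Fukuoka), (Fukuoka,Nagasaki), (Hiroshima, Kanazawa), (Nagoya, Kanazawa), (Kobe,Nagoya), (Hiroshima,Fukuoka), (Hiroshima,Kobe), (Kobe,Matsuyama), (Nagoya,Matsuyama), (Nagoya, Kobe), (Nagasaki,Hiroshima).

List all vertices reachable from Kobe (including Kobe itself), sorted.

Start at Kobe.
Its neighbours: Fukuoka, Kanazawa, Matsuyama, Nagoya.
Then their neighbours: Hiroshima, Nagasaki.
Every vertex is now reached.

Fukuoka, Hiroshima, Kanazawa, Kobe, Matsuyama, Nagasaki, Nagoya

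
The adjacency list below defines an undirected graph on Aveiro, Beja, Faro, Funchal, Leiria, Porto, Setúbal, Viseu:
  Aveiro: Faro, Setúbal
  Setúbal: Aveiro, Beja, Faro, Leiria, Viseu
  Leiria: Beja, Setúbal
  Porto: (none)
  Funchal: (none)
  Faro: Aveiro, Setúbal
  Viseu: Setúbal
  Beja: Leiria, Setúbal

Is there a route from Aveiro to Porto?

No

Explore from Aveiro.
Distance 1: reach Faro, Setúbal.
Distance 2: reach Beja, Leiria, Viseu.
The search is exhausted without reaching Porto; it lies in a different component.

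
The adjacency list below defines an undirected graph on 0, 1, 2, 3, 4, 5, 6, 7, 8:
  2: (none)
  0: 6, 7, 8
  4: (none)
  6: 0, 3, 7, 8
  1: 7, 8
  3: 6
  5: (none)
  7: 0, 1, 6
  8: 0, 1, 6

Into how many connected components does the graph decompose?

4

From 0: component {0, 1, 3, 6, 7, 8}.
From 2: component {2}.
From 4: component {4}.
From 5: component {5}.
That's 4 components.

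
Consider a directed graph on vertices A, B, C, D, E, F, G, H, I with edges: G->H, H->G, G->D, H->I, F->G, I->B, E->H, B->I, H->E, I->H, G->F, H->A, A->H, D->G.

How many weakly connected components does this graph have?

From A: component {A, B, D, E, F, G, H, I}.
From C: component {C}.
That's 2 components.

2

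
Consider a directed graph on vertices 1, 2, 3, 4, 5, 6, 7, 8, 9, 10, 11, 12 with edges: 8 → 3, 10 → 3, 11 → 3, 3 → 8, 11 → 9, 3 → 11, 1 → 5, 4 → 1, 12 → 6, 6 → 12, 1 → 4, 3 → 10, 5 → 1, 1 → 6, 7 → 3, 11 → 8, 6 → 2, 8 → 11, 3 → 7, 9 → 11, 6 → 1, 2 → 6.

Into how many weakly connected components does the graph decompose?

2

From 1: component {1, 2, 4, 5, 6, 12}.
From 3: component {3, 7, 8, 9, 10, 11}.
That's 2 components.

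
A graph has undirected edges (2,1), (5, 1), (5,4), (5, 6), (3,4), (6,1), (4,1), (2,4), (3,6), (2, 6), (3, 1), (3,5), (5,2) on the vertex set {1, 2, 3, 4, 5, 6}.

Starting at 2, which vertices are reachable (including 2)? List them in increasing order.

Start at 2.
Its neighbours: 1, 4, 5, 6.
Then their neighbours: 3.
Every vertex is now reached.

1, 2, 3, 4, 5, 6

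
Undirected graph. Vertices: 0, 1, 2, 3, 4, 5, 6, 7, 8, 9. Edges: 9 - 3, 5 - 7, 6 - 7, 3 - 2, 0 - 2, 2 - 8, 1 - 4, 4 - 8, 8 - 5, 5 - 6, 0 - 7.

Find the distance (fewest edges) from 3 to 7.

3

Distance 0: 3.
Distance 1: 2, 9.
Distance 2: 0, 8.
Distance 3: 4, 5, 7 — contains 7.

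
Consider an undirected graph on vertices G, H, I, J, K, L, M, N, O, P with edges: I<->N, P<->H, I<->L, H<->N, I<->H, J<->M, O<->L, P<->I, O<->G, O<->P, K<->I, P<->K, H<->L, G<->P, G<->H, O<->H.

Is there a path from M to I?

Explore from M.
Distance 1: reach J.
The search is exhausted without reaching I; it lies in a different component.

No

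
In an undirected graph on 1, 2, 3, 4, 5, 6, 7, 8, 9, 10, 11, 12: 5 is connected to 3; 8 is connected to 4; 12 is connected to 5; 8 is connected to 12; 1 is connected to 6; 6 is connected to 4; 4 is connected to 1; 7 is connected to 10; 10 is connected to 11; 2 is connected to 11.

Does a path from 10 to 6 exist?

Explore from 10.
Distance 1: reach 7, 11.
Distance 2: reach 2.
The search is exhausted without reaching 6; it lies in a different component.

No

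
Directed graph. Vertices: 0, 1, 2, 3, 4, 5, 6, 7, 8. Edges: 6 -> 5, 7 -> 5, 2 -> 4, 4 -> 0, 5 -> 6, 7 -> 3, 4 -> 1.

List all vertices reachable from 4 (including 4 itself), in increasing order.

Start at 4.
Its neighbours: 0, 1.
Nothing further is reachable.

0, 1, 4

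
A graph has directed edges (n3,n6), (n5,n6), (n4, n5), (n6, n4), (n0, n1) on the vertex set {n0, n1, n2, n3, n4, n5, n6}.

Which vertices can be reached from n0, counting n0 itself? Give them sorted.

n0, n1

Start at n0.
Its neighbours: n1.
Nothing further is reachable.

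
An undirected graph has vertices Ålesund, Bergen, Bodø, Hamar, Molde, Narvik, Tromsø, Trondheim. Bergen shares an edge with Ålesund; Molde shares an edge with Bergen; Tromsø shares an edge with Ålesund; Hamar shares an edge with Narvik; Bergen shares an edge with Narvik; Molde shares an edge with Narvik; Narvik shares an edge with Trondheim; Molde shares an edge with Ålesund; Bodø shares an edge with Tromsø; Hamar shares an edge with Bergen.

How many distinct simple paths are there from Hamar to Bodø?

7

Hamar–Bergen–Ålesund–Tromsø–Bodø
Hamar–Bergen–Molde–Ålesund–Tromsø–Bodø
Hamar–Bergen–Narvik–Molde–Ålesund–Tromsø–Bodø
Hamar–Narvik–Bergen–Ålesund–Tromsø–Bodø
Hamar–Narvik–Bergen–Molde–Ålesund–Tromsø–Bodø
Hamar–Narvik–Molde–Ålesund–Tromsø–Bodø
Hamar–Narvik–Molde–Bergen–Ålesund–Tromsø–Bodø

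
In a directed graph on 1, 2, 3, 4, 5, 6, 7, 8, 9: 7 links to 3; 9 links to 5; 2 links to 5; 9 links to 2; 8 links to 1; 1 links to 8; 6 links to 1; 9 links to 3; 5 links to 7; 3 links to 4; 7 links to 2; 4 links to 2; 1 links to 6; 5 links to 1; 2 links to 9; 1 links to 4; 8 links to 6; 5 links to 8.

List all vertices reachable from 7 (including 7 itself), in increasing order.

Start at 7.
Its neighbours: 2, 3.
Then their neighbours: 4, 5, 9.
Then next layer: 1, 8.
Then next layer: 6.
Every vertex is now reached.

1, 2, 3, 4, 5, 6, 7, 8, 9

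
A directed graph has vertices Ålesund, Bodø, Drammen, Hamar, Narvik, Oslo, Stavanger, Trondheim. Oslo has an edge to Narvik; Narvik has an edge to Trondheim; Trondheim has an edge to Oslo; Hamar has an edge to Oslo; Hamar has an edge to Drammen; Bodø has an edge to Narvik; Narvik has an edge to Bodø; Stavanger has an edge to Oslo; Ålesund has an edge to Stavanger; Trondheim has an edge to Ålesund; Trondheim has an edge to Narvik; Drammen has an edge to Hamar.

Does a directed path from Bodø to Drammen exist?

Explore from Bodø.
Distance 1: reach Narvik.
Distance 2: reach Trondheim.
Distance 3: reach Ålesund, Oslo.
Distance 4: reach Stavanger.
The search from Bodø is exhausted; no directed path reaches Drammen.

No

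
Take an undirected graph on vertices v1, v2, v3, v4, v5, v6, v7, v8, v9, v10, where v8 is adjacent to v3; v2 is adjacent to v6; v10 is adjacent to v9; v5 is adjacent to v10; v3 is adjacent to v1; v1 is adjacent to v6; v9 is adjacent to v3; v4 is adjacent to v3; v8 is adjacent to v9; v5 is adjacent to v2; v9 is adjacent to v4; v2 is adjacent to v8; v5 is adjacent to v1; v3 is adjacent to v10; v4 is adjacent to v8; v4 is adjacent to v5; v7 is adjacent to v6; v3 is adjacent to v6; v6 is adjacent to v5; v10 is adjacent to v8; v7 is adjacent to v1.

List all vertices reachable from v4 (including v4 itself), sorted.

Start at v4.
Its neighbours: v3, v5, v8, v9.
Then their neighbours: v1, v2, v6, v10.
Then next layer: v7.
Every vertex is now reached.

v1, v2, v3, v4, v5, v6, v7, v8, v9, v10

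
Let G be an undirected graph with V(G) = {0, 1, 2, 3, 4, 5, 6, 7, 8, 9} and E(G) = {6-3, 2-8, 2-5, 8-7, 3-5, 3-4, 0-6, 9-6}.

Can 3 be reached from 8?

Yes

Explore from 8.
Distance 1: reach 2, 7.
Distance 2: reach 5.
Distance 3: reach 3.
Found 3.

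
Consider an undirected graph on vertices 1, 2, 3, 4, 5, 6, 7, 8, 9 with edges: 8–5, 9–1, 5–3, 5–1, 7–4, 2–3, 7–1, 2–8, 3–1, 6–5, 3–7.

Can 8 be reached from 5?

Yes

Explore from 5.
Distance 1: reach 1, 3, 6, 8.
Found 8.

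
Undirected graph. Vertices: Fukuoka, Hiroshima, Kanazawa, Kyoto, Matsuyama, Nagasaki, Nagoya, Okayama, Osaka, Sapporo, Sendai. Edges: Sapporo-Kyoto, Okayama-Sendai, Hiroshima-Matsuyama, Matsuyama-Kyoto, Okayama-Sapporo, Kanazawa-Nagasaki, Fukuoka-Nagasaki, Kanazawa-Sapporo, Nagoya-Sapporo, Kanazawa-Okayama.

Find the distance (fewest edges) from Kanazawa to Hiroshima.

4

Distance 0: Kanazawa.
Distance 1: Nagasaki, Okayama, Sapporo.
Distance 2: Fukuoka, Kyoto, Nagoya, Sendai.
Distance 3: Matsuyama.
Distance 4: Hiroshima — contains Hiroshima.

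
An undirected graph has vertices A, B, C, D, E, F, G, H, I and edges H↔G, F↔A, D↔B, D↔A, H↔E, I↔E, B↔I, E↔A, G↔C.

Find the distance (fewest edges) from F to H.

3

Distance 0: F.
Distance 1: A.
Distance 2: D, E.
Distance 3: B, H, I — contains H.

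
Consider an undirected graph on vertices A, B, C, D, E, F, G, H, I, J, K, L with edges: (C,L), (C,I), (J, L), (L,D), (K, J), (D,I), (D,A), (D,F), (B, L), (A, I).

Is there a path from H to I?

No

H has no edges, so nothing is reachable from it.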